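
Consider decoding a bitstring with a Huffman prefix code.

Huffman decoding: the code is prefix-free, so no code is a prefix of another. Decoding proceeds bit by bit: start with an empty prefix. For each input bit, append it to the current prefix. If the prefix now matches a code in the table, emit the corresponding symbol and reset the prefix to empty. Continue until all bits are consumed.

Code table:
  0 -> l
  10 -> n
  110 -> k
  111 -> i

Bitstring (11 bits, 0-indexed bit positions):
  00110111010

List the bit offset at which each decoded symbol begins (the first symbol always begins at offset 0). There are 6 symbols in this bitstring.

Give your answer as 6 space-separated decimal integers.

Bit 0: prefix='0' -> emit 'l', reset
Bit 1: prefix='0' -> emit 'l', reset
Bit 2: prefix='1' (no match yet)
Bit 3: prefix='11' (no match yet)
Bit 4: prefix='110' -> emit 'k', reset
Bit 5: prefix='1' (no match yet)
Bit 6: prefix='11' (no match yet)
Bit 7: prefix='111' -> emit 'i', reset
Bit 8: prefix='0' -> emit 'l', reset
Bit 9: prefix='1' (no match yet)
Bit 10: prefix='10' -> emit 'n', reset

Answer: 0 1 2 5 8 9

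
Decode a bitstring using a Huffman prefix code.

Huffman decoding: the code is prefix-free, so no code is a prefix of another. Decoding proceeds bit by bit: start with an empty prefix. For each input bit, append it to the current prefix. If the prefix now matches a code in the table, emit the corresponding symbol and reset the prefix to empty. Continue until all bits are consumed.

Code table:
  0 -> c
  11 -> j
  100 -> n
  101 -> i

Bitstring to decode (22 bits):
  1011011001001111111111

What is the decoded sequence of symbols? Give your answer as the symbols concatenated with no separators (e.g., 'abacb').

Answer: iinnjjjjj

Derivation:
Bit 0: prefix='1' (no match yet)
Bit 1: prefix='10' (no match yet)
Bit 2: prefix='101' -> emit 'i', reset
Bit 3: prefix='1' (no match yet)
Bit 4: prefix='10' (no match yet)
Bit 5: prefix='101' -> emit 'i', reset
Bit 6: prefix='1' (no match yet)
Bit 7: prefix='10' (no match yet)
Bit 8: prefix='100' -> emit 'n', reset
Bit 9: prefix='1' (no match yet)
Bit 10: prefix='10' (no match yet)
Bit 11: prefix='100' -> emit 'n', reset
Bit 12: prefix='1' (no match yet)
Bit 13: prefix='11' -> emit 'j', reset
Bit 14: prefix='1' (no match yet)
Bit 15: prefix='11' -> emit 'j', reset
Bit 16: prefix='1' (no match yet)
Bit 17: prefix='11' -> emit 'j', reset
Bit 18: prefix='1' (no match yet)
Bit 19: prefix='11' -> emit 'j', reset
Bit 20: prefix='1' (no match yet)
Bit 21: prefix='11' -> emit 'j', reset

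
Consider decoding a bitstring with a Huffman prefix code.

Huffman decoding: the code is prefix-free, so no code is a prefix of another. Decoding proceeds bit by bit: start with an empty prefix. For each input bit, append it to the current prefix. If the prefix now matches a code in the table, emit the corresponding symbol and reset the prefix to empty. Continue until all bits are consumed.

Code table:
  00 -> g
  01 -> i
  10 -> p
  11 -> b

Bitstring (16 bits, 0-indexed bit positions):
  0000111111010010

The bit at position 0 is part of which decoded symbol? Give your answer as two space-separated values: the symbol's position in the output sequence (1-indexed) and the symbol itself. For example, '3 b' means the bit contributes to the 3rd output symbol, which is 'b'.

Answer: 1 g

Derivation:
Bit 0: prefix='0' (no match yet)
Bit 1: prefix='00' -> emit 'g', reset
Bit 2: prefix='0' (no match yet)
Bit 3: prefix='00' -> emit 'g', reset
Bit 4: prefix='1' (no match yet)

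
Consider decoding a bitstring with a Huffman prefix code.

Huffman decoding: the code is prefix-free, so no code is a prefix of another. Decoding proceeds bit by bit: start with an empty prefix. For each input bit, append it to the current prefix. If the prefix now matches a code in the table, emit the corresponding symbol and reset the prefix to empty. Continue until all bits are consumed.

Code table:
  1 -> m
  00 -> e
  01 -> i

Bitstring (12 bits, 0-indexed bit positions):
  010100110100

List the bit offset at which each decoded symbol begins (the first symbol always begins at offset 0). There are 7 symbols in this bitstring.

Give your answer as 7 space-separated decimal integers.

Answer: 0 2 4 6 7 8 10

Derivation:
Bit 0: prefix='0' (no match yet)
Bit 1: prefix='01' -> emit 'i', reset
Bit 2: prefix='0' (no match yet)
Bit 3: prefix='01' -> emit 'i', reset
Bit 4: prefix='0' (no match yet)
Bit 5: prefix='00' -> emit 'e', reset
Bit 6: prefix='1' -> emit 'm', reset
Bit 7: prefix='1' -> emit 'm', reset
Bit 8: prefix='0' (no match yet)
Bit 9: prefix='01' -> emit 'i', reset
Bit 10: prefix='0' (no match yet)
Bit 11: prefix='00' -> emit 'e', reset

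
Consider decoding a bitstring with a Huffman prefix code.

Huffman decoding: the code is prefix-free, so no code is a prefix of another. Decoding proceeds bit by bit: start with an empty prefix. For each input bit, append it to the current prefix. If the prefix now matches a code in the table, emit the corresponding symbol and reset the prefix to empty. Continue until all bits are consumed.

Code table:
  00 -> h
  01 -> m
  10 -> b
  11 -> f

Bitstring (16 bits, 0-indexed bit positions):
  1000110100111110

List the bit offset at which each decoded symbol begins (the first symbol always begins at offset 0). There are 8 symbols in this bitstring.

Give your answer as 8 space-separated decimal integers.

Bit 0: prefix='1' (no match yet)
Bit 1: prefix='10' -> emit 'b', reset
Bit 2: prefix='0' (no match yet)
Bit 3: prefix='00' -> emit 'h', reset
Bit 4: prefix='1' (no match yet)
Bit 5: prefix='11' -> emit 'f', reset
Bit 6: prefix='0' (no match yet)
Bit 7: prefix='01' -> emit 'm', reset
Bit 8: prefix='0' (no match yet)
Bit 9: prefix='00' -> emit 'h', reset
Bit 10: prefix='1' (no match yet)
Bit 11: prefix='11' -> emit 'f', reset
Bit 12: prefix='1' (no match yet)
Bit 13: prefix='11' -> emit 'f', reset
Bit 14: prefix='1' (no match yet)
Bit 15: prefix='10' -> emit 'b', reset

Answer: 0 2 4 6 8 10 12 14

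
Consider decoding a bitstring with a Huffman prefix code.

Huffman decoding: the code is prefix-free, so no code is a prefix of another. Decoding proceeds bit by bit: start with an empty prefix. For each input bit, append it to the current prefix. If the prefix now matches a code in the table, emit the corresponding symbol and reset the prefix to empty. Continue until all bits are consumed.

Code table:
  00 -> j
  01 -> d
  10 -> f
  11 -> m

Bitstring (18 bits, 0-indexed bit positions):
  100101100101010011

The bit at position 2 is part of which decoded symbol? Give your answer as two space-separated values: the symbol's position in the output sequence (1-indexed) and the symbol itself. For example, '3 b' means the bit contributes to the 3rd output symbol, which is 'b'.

Answer: 2 d

Derivation:
Bit 0: prefix='1' (no match yet)
Bit 1: prefix='10' -> emit 'f', reset
Bit 2: prefix='0' (no match yet)
Bit 3: prefix='01' -> emit 'd', reset
Bit 4: prefix='0' (no match yet)
Bit 5: prefix='01' -> emit 'd', reset
Bit 6: prefix='1' (no match yet)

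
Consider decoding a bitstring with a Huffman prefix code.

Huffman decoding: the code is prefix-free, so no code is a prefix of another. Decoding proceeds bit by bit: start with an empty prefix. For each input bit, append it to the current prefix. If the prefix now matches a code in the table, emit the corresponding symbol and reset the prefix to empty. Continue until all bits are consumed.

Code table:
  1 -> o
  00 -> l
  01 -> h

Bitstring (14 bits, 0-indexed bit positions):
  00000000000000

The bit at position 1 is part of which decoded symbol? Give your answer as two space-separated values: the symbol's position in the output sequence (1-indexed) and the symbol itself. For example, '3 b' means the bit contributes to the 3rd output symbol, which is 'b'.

Answer: 1 l

Derivation:
Bit 0: prefix='0' (no match yet)
Bit 1: prefix='00' -> emit 'l', reset
Bit 2: prefix='0' (no match yet)
Bit 3: prefix='00' -> emit 'l', reset
Bit 4: prefix='0' (no match yet)
Bit 5: prefix='00' -> emit 'l', reset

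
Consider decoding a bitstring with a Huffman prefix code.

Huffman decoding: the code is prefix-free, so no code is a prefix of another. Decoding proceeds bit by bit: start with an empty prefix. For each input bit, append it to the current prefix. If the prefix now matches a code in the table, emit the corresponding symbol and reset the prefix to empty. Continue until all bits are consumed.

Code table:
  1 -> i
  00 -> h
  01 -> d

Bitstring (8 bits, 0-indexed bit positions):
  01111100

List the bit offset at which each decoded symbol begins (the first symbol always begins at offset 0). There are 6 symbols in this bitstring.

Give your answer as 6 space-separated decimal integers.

Answer: 0 2 3 4 5 6

Derivation:
Bit 0: prefix='0' (no match yet)
Bit 1: prefix='01' -> emit 'd', reset
Bit 2: prefix='1' -> emit 'i', reset
Bit 3: prefix='1' -> emit 'i', reset
Bit 4: prefix='1' -> emit 'i', reset
Bit 5: prefix='1' -> emit 'i', reset
Bit 6: prefix='0' (no match yet)
Bit 7: prefix='00' -> emit 'h', reset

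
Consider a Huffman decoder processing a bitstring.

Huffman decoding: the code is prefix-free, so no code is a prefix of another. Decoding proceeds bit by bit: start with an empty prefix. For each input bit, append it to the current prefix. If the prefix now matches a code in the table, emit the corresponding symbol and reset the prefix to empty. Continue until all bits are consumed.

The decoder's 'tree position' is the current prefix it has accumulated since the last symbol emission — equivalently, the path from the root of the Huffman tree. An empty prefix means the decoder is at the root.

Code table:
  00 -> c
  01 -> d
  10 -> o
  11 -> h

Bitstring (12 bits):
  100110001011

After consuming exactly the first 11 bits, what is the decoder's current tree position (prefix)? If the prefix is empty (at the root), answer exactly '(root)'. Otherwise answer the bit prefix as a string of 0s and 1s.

Bit 0: prefix='1' (no match yet)
Bit 1: prefix='10' -> emit 'o', reset
Bit 2: prefix='0' (no match yet)
Bit 3: prefix='01' -> emit 'd', reset
Bit 4: prefix='1' (no match yet)
Bit 5: prefix='10' -> emit 'o', reset
Bit 6: prefix='0' (no match yet)
Bit 7: prefix='00' -> emit 'c', reset
Bit 8: prefix='1' (no match yet)
Bit 9: prefix='10' -> emit 'o', reset
Bit 10: prefix='1' (no match yet)

Answer: 1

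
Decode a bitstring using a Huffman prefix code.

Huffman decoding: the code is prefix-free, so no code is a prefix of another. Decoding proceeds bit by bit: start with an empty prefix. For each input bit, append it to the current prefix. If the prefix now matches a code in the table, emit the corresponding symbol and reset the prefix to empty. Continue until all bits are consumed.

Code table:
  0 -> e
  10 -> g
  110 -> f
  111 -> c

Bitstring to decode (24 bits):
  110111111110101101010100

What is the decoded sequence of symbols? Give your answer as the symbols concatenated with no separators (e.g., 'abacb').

Answer: fccfgfggge

Derivation:
Bit 0: prefix='1' (no match yet)
Bit 1: prefix='11' (no match yet)
Bit 2: prefix='110' -> emit 'f', reset
Bit 3: prefix='1' (no match yet)
Bit 4: prefix='11' (no match yet)
Bit 5: prefix='111' -> emit 'c', reset
Bit 6: prefix='1' (no match yet)
Bit 7: prefix='11' (no match yet)
Bit 8: prefix='111' -> emit 'c', reset
Bit 9: prefix='1' (no match yet)
Bit 10: prefix='11' (no match yet)
Bit 11: prefix='110' -> emit 'f', reset
Bit 12: prefix='1' (no match yet)
Bit 13: prefix='10' -> emit 'g', reset
Bit 14: prefix='1' (no match yet)
Bit 15: prefix='11' (no match yet)
Bit 16: prefix='110' -> emit 'f', reset
Bit 17: prefix='1' (no match yet)
Bit 18: prefix='10' -> emit 'g', reset
Bit 19: prefix='1' (no match yet)
Bit 20: prefix='10' -> emit 'g', reset
Bit 21: prefix='1' (no match yet)
Bit 22: prefix='10' -> emit 'g', reset
Bit 23: prefix='0' -> emit 'e', reset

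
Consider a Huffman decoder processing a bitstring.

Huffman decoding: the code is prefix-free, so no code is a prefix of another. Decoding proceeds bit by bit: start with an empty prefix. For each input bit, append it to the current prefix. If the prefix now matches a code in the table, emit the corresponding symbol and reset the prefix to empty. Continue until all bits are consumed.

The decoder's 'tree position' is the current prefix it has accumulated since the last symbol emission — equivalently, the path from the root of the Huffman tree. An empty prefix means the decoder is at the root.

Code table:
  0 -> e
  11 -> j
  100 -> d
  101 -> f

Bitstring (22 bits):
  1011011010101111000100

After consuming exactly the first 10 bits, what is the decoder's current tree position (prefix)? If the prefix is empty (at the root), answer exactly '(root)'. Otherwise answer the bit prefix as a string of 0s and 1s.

Bit 0: prefix='1' (no match yet)
Bit 1: prefix='10' (no match yet)
Bit 2: prefix='101' -> emit 'f', reset
Bit 3: prefix='1' (no match yet)
Bit 4: prefix='10' (no match yet)
Bit 5: prefix='101' -> emit 'f', reset
Bit 6: prefix='1' (no match yet)
Bit 7: prefix='10' (no match yet)
Bit 8: prefix='101' -> emit 'f', reset
Bit 9: prefix='0' -> emit 'e', reset

Answer: (root)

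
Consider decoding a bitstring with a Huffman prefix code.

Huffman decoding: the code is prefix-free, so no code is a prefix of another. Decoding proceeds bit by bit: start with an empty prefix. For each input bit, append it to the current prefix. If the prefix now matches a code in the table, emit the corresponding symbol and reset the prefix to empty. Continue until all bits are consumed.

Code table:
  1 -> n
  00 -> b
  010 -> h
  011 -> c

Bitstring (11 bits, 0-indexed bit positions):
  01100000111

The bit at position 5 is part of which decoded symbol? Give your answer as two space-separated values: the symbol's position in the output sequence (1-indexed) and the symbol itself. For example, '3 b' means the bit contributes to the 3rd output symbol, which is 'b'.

Bit 0: prefix='0' (no match yet)
Bit 1: prefix='01' (no match yet)
Bit 2: prefix='011' -> emit 'c', reset
Bit 3: prefix='0' (no match yet)
Bit 4: prefix='00' -> emit 'b', reset
Bit 5: prefix='0' (no match yet)
Bit 6: prefix='00' -> emit 'b', reset
Bit 7: prefix='0' (no match yet)
Bit 8: prefix='01' (no match yet)
Bit 9: prefix='011' -> emit 'c', reset

Answer: 3 b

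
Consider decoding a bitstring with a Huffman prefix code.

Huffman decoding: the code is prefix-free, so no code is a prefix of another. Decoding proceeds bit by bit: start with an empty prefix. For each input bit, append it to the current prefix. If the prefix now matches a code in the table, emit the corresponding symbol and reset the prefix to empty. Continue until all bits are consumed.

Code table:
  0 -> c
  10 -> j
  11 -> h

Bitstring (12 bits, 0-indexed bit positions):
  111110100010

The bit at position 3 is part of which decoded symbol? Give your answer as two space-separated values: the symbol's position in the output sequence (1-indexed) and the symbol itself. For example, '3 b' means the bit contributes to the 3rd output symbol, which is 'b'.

Answer: 2 h

Derivation:
Bit 0: prefix='1' (no match yet)
Bit 1: prefix='11' -> emit 'h', reset
Bit 2: prefix='1' (no match yet)
Bit 3: prefix='11' -> emit 'h', reset
Bit 4: prefix='1' (no match yet)
Bit 5: prefix='10' -> emit 'j', reset
Bit 6: prefix='1' (no match yet)
Bit 7: prefix='10' -> emit 'j', reset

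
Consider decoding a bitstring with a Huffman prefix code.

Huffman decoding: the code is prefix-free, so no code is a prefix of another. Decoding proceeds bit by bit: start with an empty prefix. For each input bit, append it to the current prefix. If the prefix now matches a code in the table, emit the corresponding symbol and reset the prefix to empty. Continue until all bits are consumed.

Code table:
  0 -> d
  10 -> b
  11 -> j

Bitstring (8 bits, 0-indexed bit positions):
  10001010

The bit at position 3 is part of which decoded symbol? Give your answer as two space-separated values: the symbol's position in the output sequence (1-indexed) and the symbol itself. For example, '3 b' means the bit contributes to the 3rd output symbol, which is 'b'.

Answer: 3 d

Derivation:
Bit 0: prefix='1' (no match yet)
Bit 1: prefix='10' -> emit 'b', reset
Bit 2: prefix='0' -> emit 'd', reset
Bit 3: prefix='0' -> emit 'd', reset
Bit 4: prefix='1' (no match yet)
Bit 5: prefix='10' -> emit 'b', reset
Bit 6: prefix='1' (no match yet)
Bit 7: prefix='10' -> emit 'b', reset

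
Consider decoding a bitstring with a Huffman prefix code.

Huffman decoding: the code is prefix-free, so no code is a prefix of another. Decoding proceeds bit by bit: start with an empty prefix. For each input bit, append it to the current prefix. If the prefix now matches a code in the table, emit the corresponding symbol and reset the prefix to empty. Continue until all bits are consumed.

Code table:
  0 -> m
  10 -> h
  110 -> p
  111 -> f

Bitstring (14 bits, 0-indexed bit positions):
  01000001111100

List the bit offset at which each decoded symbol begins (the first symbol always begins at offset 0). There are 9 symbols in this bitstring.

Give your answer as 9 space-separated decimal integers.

Answer: 0 1 3 4 5 6 7 10 13

Derivation:
Bit 0: prefix='0' -> emit 'm', reset
Bit 1: prefix='1' (no match yet)
Bit 2: prefix='10' -> emit 'h', reset
Bit 3: prefix='0' -> emit 'm', reset
Bit 4: prefix='0' -> emit 'm', reset
Bit 5: prefix='0' -> emit 'm', reset
Bit 6: prefix='0' -> emit 'm', reset
Bit 7: prefix='1' (no match yet)
Bit 8: prefix='11' (no match yet)
Bit 9: prefix='111' -> emit 'f', reset
Bit 10: prefix='1' (no match yet)
Bit 11: prefix='11' (no match yet)
Bit 12: prefix='110' -> emit 'p', reset
Bit 13: prefix='0' -> emit 'm', reset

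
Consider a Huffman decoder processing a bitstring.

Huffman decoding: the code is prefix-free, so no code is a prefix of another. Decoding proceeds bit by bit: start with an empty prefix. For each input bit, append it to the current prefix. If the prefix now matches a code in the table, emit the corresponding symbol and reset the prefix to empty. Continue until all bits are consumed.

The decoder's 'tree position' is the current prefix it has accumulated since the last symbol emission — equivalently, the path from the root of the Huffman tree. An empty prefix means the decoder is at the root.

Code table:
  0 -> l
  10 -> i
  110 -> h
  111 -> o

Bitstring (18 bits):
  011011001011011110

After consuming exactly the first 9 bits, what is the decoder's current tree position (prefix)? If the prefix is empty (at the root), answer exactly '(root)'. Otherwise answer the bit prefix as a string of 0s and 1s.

Bit 0: prefix='0' -> emit 'l', reset
Bit 1: prefix='1' (no match yet)
Bit 2: prefix='11' (no match yet)
Bit 3: prefix='110' -> emit 'h', reset
Bit 4: prefix='1' (no match yet)
Bit 5: prefix='11' (no match yet)
Bit 6: prefix='110' -> emit 'h', reset
Bit 7: prefix='0' -> emit 'l', reset
Bit 8: prefix='1' (no match yet)

Answer: 1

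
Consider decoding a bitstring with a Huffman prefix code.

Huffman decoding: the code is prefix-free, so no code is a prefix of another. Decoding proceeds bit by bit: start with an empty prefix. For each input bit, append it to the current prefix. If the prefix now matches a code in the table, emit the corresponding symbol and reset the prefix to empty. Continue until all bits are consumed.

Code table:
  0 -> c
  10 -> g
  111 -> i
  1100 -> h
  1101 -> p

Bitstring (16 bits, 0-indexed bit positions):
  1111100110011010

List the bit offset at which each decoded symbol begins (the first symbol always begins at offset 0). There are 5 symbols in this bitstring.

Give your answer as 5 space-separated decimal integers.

Bit 0: prefix='1' (no match yet)
Bit 1: prefix='11' (no match yet)
Bit 2: prefix='111' -> emit 'i', reset
Bit 3: prefix='1' (no match yet)
Bit 4: prefix='11' (no match yet)
Bit 5: prefix='110' (no match yet)
Bit 6: prefix='1100' -> emit 'h', reset
Bit 7: prefix='1' (no match yet)
Bit 8: prefix='11' (no match yet)
Bit 9: prefix='110' (no match yet)
Bit 10: prefix='1100' -> emit 'h', reset
Bit 11: prefix='1' (no match yet)
Bit 12: prefix='11' (no match yet)
Bit 13: prefix='110' (no match yet)
Bit 14: prefix='1101' -> emit 'p', reset
Bit 15: prefix='0' -> emit 'c', reset

Answer: 0 3 7 11 15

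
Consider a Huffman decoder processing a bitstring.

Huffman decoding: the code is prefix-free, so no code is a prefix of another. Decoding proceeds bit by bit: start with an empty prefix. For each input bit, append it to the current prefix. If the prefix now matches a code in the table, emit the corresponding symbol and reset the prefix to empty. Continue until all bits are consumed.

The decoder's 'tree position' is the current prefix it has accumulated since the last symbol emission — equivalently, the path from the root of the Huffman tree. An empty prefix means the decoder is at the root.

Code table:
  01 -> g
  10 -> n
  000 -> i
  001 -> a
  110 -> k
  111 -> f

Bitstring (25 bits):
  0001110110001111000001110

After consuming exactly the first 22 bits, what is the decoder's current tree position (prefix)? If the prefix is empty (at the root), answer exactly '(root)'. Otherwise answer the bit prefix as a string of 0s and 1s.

Bit 0: prefix='0' (no match yet)
Bit 1: prefix='00' (no match yet)
Bit 2: prefix='000' -> emit 'i', reset
Bit 3: prefix='1' (no match yet)
Bit 4: prefix='11' (no match yet)
Bit 5: prefix='111' -> emit 'f', reset
Bit 6: prefix='0' (no match yet)
Bit 7: prefix='01' -> emit 'g', reset
Bit 8: prefix='1' (no match yet)
Bit 9: prefix='10' -> emit 'n', reset
Bit 10: prefix='0' (no match yet)
Bit 11: prefix='00' (no match yet)
Bit 12: prefix='001' -> emit 'a', reset
Bit 13: prefix='1' (no match yet)
Bit 14: prefix='11' (no match yet)
Bit 15: prefix='111' -> emit 'f', reset
Bit 16: prefix='0' (no match yet)
Bit 17: prefix='00' (no match yet)
Bit 18: prefix='000' -> emit 'i', reset
Bit 19: prefix='0' (no match yet)
Bit 20: prefix='00' (no match yet)
Bit 21: prefix='001' -> emit 'a', reset

Answer: (root)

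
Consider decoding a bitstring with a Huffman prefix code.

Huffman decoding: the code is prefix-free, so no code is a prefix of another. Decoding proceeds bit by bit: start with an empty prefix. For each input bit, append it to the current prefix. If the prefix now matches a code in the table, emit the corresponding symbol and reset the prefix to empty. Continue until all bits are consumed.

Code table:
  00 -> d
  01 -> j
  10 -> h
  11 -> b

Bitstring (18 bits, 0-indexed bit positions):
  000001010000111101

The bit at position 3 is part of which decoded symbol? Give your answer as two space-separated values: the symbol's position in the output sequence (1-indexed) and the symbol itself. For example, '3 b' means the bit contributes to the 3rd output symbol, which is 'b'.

Answer: 2 d

Derivation:
Bit 0: prefix='0' (no match yet)
Bit 1: prefix='00' -> emit 'd', reset
Bit 2: prefix='0' (no match yet)
Bit 3: prefix='00' -> emit 'd', reset
Bit 4: prefix='0' (no match yet)
Bit 5: prefix='01' -> emit 'j', reset
Bit 6: prefix='0' (no match yet)
Bit 7: prefix='01' -> emit 'j', reset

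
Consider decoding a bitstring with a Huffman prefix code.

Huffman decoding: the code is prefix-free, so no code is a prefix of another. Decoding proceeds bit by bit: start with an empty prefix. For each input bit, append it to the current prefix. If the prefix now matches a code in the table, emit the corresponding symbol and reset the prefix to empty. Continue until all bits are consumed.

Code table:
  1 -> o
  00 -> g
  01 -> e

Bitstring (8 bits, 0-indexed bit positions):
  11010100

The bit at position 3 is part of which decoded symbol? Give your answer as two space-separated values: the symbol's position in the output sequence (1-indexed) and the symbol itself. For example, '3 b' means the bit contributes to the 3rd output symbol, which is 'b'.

Bit 0: prefix='1' -> emit 'o', reset
Bit 1: prefix='1' -> emit 'o', reset
Bit 2: prefix='0' (no match yet)
Bit 3: prefix='01' -> emit 'e', reset
Bit 4: prefix='0' (no match yet)
Bit 5: prefix='01' -> emit 'e', reset
Bit 6: prefix='0' (no match yet)
Bit 7: prefix='00' -> emit 'g', reset

Answer: 3 e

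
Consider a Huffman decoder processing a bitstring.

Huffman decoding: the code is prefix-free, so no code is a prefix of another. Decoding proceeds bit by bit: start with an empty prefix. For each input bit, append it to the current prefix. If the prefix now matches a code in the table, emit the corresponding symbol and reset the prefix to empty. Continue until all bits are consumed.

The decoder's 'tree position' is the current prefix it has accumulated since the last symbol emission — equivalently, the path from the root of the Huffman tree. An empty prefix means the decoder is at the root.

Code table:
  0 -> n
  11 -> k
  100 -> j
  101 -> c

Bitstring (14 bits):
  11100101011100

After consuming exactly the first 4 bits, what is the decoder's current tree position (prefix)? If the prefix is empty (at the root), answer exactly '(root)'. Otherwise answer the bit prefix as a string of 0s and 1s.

Answer: 10

Derivation:
Bit 0: prefix='1' (no match yet)
Bit 1: prefix='11' -> emit 'k', reset
Bit 2: prefix='1' (no match yet)
Bit 3: prefix='10' (no match yet)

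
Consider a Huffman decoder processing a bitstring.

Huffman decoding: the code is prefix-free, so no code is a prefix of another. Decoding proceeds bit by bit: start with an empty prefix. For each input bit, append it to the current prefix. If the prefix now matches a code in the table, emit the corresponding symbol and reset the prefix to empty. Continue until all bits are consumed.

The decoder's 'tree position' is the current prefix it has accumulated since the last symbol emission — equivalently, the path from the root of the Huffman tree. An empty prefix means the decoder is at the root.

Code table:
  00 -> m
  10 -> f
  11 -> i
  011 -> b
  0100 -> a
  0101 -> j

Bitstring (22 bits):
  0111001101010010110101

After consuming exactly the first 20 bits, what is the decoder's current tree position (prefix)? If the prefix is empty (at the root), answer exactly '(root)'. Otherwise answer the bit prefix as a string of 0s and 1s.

Bit 0: prefix='0' (no match yet)
Bit 1: prefix='01' (no match yet)
Bit 2: prefix='011' -> emit 'b', reset
Bit 3: prefix='1' (no match yet)
Bit 4: prefix='10' -> emit 'f', reset
Bit 5: prefix='0' (no match yet)
Bit 6: prefix='01' (no match yet)
Bit 7: prefix='011' -> emit 'b', reset
Bit 8: prefix='0' (no match yet)
Bit 9: prefix='01' (no match yet)
Bit 10: prefix='010' (no match yet)
Bit 11: prefix='0101' -> emit 'j', reset
Bit 12: prefix='0' (no match yet)
Bit 13: prefix='00' -> emit 'm', reset
Bit 14: prefix='1' (no match yet)
Bit 15: prefix='10' -> emit 'f', reset
Bit 16: prefix='1' (no match yet)
Bit 17: prefix='11' -> emit 'i', reset
Bit 18: prefix='0' (no match yet)
Bit 19: prefix='01' (no match yet)

Answer: 01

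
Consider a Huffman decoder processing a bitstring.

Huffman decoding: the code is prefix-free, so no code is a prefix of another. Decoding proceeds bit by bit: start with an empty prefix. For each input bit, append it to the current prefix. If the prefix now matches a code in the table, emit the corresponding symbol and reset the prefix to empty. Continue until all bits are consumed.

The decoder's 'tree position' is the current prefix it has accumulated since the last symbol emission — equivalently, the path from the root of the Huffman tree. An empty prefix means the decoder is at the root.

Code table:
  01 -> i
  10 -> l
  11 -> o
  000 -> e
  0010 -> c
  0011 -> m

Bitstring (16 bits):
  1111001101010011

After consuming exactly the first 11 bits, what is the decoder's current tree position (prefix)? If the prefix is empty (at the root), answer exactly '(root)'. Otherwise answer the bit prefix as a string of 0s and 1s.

Answer: 0

Derivation:
Bit 0: prefix='1' (no match yet)
Bit 1: prefix='11' -> emit 'o', reset
Bit 2: prefix='1' (no match yet)
Bit 3: prefix='11' -> emit 'o', reset
Bit 4: prefix='0' (no match yet)
Bit 5: prefix='00' (no match yet)
Bit 6: prefix='001' (no match yet)
Bit 7: prefix='0011' -> emit 'm', reset
Bit 8: prefix='0' (no match yet)
Bit 9: prefix='01' -> emit 'i', reset
Bit 10: prefix='0' (no match yet)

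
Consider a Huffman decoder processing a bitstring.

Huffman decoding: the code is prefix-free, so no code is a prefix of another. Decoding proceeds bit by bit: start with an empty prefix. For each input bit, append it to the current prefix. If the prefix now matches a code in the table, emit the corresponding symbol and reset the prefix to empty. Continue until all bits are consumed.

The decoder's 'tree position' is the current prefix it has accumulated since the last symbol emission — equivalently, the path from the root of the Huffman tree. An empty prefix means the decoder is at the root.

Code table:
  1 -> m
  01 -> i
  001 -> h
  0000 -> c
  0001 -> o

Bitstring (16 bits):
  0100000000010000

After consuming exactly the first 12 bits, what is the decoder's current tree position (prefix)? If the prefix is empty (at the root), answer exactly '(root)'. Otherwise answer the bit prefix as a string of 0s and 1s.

Bit 0: prefix='0' (no match yet)
Bit 1: prefix='01' -> emit 'i', reset
Bit 2: prefix='0' (no match yet)
Bit 3: prefix='00' (no match yet)
Bit 4: prefix='000' (no match yet)
Bit 5: prefix='0000' -> emit 'c', reset
Bit 6: prefix='0' (no match yet)
Bit 7: prefix='00' (no match yet)
Bit 8: prefix='000' (no match yet)
Bit 9: prefix='0000' -> emit 'c', reset
Bit 10: prefix='0' (no match yet)
Bit 11: prefix='01' -> emit 'i', reset

Answer: (root)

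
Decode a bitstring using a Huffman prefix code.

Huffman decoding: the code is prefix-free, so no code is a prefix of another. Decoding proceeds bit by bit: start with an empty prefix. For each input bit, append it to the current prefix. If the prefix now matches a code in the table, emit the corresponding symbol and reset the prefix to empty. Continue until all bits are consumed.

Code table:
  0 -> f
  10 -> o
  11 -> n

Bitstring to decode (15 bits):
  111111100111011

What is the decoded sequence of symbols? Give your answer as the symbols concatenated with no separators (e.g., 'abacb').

Bit 0: prefix='1' (no match yet)
Bit 1: prefix='11' -> emit 'n', reset
Bit 2: prefix='1' (no match yet)
Bit 3: prefix='11' -> emit 'n', reset
Bit 4: prefix='1' (no match yet)
Bit 5: prefix='11' -> emit 'n', reset
Bit 6: prefix='1' (no match yet)
Bit 7: prefix='10' -> emit 'o', reset
Bit 8: prefix='0' -> emit 'f', reset
Bit 9: prefix='1' (no match yet)
Bit 10: prefix='11' -> emit 'n', reset
Bit 11: prefix='1' (no match yet)
Bit 12: prefix='10' -> emit 'o', reset
Bit 13: prefix='1' (no match yet)
Bit 14: prefix='11' -> emit 'n', reset

Answer: nnnofnon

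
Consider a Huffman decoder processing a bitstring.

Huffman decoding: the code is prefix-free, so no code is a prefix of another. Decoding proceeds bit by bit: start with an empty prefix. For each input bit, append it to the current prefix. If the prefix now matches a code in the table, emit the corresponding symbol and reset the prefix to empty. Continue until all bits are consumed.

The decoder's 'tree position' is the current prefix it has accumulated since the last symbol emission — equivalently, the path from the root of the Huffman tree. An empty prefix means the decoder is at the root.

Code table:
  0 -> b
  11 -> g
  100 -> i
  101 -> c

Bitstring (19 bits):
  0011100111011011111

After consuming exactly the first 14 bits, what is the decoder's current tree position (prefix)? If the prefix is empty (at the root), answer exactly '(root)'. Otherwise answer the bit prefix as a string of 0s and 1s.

Answer: 10

Derivation:
Bit 0: prefix='0' -> emit 'b', reset
Bit 1: prefix='0' -> emit 'b', reset
Bit 2: prefix='1' (no match yet)
Bit 3: prefix='11' -> emit 'g', reset
Bit 4: prefix='1' (no match yet)
Bit 5: prefix='10' (no match yet)
Bit 6: prefix='100' -> emit 'i', reset
Bit 7: prefix='1' (no match yet)
Bit 8: prefix='11' -> emit 'g', reset
Bit 9: prefix='1' (no match yet)
Bit 10: prefix='10' (no match yet)
Bit 11: prefix='101' -> emit 'c', reset
Bit 12: prefix='1' (no match yet)
Bit 13: prefix='10' (no match yet)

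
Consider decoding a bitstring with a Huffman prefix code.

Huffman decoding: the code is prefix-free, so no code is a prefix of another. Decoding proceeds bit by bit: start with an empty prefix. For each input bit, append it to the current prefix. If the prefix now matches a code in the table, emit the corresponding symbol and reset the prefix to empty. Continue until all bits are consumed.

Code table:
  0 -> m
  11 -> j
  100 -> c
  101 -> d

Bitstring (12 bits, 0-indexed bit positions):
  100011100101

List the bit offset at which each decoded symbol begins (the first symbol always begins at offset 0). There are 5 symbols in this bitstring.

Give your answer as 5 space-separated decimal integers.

Bit 0: prefix='1' (no match yet)
Bit 1: prefix='10' (no match yet)
Bit 2: prefix='100' -> emit 'c', reset
Bit 3: prefix='0' -> emit 'm', reset
Bit 4: prefix='1' (no match yet)
Bit 5: prefix='11' -> emit 'j', reset
Bit 6: prefix='1' (no match yet)
Bit 7: prefix='10' (no match yet)
Bit 8: prefix='100' -> emit 'c', reset
Bit 9: prefix='1' (no match yet)
Bit 10: prefix='10' (no match yet)
Bit 11: prefix='101' -> emit 'd', reset

Answer: 0 3 4 6 9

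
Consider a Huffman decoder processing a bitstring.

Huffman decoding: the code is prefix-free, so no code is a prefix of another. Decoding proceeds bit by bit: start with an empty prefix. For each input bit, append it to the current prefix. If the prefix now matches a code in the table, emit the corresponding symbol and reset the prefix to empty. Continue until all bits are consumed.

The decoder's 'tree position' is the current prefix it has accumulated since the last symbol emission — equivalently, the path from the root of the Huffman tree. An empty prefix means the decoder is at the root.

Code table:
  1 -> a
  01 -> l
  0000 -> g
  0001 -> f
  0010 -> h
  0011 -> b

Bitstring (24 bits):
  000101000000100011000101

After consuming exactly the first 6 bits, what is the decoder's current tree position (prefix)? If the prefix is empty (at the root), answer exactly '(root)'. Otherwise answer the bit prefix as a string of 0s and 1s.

Bit 0: prefix='0' (no match yet)
Bit 1: prefix='00' (no match yet)
Bit 2: prefix='000' (no match yet)
Bit 3: prefix='0001' -> emit 'f', reset
Bit 4: prefix='0' (no match yet)
Bit 5: prefix='01' -> emit 'l', reset

Answer: (root)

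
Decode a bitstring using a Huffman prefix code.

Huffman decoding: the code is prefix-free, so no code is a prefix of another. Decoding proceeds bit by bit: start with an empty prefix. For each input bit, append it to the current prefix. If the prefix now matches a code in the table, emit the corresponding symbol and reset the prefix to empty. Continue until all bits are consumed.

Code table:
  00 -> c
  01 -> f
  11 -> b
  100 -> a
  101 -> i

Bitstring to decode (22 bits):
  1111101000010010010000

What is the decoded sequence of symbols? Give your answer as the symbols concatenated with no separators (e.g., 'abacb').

Answer: bbiccaaac

Derivation:
Bit 0: prefix='1' (no match yet)
Bit 1: prefix='11' -> emit 'b', reset
Bit 2: prefix='1' (no match yet)
Bit 3: prefix='11' -> emit 'b', reset
Bit 4: prefix='1' (no match yet)
Bit 5: prefix='10' (no match yet)
Bit 6: prefix='101' -> emit 'i', reset
Bit 7: prefix='0' (no match yet)
Bit 8: prefix='00' -> emit 'c', reset
Bit 9: prefix='0' (no match yet)
Bit 10: prefix='00' -> emit 'c', reset
Bit 11: prefix='1' (no match yet)
Bit 12: prefix='10' (no match yet)
Bit 13: prefix='100' -> emit 'a', reset
Bit 14: prefix='1' (no match yet)
Bit 15: prefix='10' (no match yet)
Bit 16: prefix='100' -> emit 'a', reset
Bit 17: prefix='1' (no match yet)
Bit 18: prefix='10' (no match yet)
Bit 19: prefix='100' -> emit 'a', reset
Bit 20: prefix='0' (no match yet)
Bit 21: prefix='00' -> emit 'c', reset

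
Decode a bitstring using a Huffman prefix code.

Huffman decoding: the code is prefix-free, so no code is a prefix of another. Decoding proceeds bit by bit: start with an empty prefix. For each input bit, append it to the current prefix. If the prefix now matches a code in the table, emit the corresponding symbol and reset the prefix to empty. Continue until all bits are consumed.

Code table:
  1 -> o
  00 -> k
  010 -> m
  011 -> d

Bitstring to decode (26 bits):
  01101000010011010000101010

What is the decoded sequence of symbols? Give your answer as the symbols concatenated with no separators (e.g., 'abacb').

Answer: dmkmdmkmom

Derivation:
Bit 0: prefix='0' (no match yet)
Bit 1: prefix='01' (no match yet)
Bit 2: prefix='011' -> emit 'd', reset
Bit 3: prefix='0' (no match yet)
Bit 4: prefix='01' (no match yet)
Bit 5: prefix='010' -> emit 'm', reset
Bit 6: prefix='0' (no match yet)
Bit 7: prefix='00' -> emit 'k', reset
Bit 8: prefix='0' (no match yet)
Bit 9: prefix='01' (no match yet)
Bit 10: prefix='010' -> emit 'm', reset
Bit 11: prefix='0' (no match yet)
Bit 12: prefix='01' (no match yet)
Bit 13: prefix='011' -> emit 'd', reset
Bit 14: prefix='0' (no match yet)
Bit 15: prefix='01' (no match yet)
Bit 16: prefix='010' -> emit 'm', reset
Bit 17: prefix='0' (no match yet)
Bit 18: prefix='00' -> emit 'k', reset
Bit 19: prefix='0' (no match yet)
Bit 20: prefix='01' (no match yet)
Bit 21: prefix='010' -> emit 'm', reset
Bit 22: prefix='1' -> emit 'o', reset
Bit 23: prefix='0' (no match yet)
Bit 24: prefix='01' (no match yet)
Bit 25: prefix='010' -> emit 'm', reset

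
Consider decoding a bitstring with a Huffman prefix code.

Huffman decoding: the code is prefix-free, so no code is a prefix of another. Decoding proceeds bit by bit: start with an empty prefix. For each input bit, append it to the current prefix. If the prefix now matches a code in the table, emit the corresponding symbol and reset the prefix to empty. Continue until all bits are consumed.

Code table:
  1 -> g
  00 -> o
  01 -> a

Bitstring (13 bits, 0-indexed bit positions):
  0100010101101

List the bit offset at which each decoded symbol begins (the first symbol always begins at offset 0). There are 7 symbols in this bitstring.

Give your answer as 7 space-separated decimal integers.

Bit 0: prefix='0' (no match yet)
Bit 1: prefix='01' -> emit 'a', reset
Bit 2: prefix='0' (no match yet)
Bit 3: prefix='00' -> emit 'o', reset
Bit 4: prefix='0' (no match yet)
Bit 5: prefix='01' -> emit 'a', reset
Bit 6: prefix='0' (no match yet)
Bit 7: prefix='01' -> emit 'a', reset
Bit 8: prefix='0' (no match yet)
Bit 9: prefix='01' -> emit 'a', reset
Bit 10: prefix='1' -> emit 'g', reset
Bit 11: prefix='0' (no match yet)
Bit 12: prefix='01' -> emit 'a', reset

Answer: 0 2 4 6 8 10 11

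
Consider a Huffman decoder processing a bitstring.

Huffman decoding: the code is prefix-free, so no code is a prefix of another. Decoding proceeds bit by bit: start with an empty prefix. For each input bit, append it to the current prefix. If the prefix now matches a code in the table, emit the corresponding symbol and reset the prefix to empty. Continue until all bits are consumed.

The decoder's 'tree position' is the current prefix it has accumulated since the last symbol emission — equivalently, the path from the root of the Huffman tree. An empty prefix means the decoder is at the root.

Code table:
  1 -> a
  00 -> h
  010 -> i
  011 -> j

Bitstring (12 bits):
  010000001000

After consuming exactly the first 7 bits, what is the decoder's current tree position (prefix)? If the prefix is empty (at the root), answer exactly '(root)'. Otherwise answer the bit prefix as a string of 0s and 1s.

Answer: (root)

Derivation:
Bit 0: prefix='0' (no match yet)
Bit 1: prefix='01' (no match yet)
Bit 2: prefix='010' -> emit 'i', reset
Bit 3: prefix='0' (no match yet)
Bit 4: prefix='00' -> emit 'h', reset
Bit 5: prefix='0' (no match yet)
Bit 6: prefix='00' -> emit 'h', reset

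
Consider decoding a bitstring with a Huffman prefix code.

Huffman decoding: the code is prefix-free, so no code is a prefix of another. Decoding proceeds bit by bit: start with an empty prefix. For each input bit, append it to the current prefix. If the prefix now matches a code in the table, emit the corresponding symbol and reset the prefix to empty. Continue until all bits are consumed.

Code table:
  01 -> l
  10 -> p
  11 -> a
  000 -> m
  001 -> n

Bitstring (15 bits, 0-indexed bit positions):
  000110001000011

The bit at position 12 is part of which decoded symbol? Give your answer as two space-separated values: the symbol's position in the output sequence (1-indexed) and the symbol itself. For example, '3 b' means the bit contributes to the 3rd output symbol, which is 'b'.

Answer: 5 m

Derivation:
Bit 0: prefix='0' (no match yet)
Bit 1: prefix='00' (no match yet)
Bit 2: prefix='000' -> emit 'm', reset
Bit 3: prefix='1' (no match yet)
Bit 4: prefix='11' -> emit 'a', reset
Bit 5: prefix='0' (no match yet)
Bit 6: prefix='00' (no match yet)
Bit 7: prefix='000' -> emit 'm', reset
Bit 8: prefix='1' (no match yet)
Bit 9: prefix='10' -> emit 'p', reset
Bit 10: prefix='0' (no match yet)
Bit 11: prefix='00' (no match yet)
Bit 12: prefix='000' -> emit 'm', reset
Bit 13: prefix='1' (no match yet)
Bit 14: prefix='11' -> emit 'a', reset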